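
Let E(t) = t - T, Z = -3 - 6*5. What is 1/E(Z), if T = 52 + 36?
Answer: -1/121 ≈ -0.0082645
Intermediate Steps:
Z = -33 (Z = -3 - 30 = -33)
T = 88
E(t) = -88 + t (E(t) = t - 1*88 = t - 88 = -88 + t)
1/E(Z) = 1/(-88 - 33) = 1/(-121) = -1/121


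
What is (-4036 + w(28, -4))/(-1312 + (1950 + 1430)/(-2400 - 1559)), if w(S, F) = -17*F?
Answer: 3927328/1299397 ≈ 3.0224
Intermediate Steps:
(-4036 + w(28, -4))/(-1312 + (1950 + 1430)/(-2400 - 1559)) = (-4036 - 17*(-4))/(-1312 + (1950 + 1430)/(-2400 - 1559)) = (-4036 + 68)/(-1312 + 3380/(-3959)) = -3968/(-1312 + 3380*(-1/3959)) = -3968/(-1312 - 3380/3959) = -3968/(-5197588/3959) = -3968*(-3959/5197588) = 3927328/1299397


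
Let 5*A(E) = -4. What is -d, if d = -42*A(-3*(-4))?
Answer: -168/5 ≈ -33.600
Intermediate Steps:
A(E) = -⅘ (A(E) = (⅕)*(-4) = -⅘)
d = 168/5 (d = -42*(-⅘) = 168/5 ≈ 33.600)
-d = -1*168/5 = -168/5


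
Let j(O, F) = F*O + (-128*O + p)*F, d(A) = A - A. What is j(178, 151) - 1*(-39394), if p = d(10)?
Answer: -3374112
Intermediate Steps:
d(A) = 0
p = 0
j(O, F) = -127*F*O (j(O, F) = F*O + (-128*O + 0)*F = F*O + (-128*O)*F = F*O - 128*F*O = -127*F*O)
j(178, 151) - 1*(-39394) = -127*151*178 - 1*(-39394) = -3413506 + 39394 = -3374112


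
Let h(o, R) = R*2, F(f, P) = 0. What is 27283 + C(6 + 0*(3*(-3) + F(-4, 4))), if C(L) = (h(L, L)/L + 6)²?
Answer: 27347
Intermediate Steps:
h(o, R) = 2*R
C(L) = 64 (C(L) = ((2*L)/L + 6)² = (2 + 6)² = 8² = 64)
27283 + C(6 + 0*(3*(-3) + F(-4, 4))) = 27283 + 64 = 27347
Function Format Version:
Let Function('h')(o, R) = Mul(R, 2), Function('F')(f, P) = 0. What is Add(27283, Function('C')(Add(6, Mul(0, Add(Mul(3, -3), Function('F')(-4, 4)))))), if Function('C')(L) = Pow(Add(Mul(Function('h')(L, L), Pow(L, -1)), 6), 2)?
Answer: 27347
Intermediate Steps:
Function('h')(o, R) = Mul(2, R)
Function('C')(L) = 64 (Function('C')(L) = Pow(Add(Mul(Mul(2, L), Pow(L, -1)), 6), 2) = Pow(Add(2, 6), 2) = Pow(8, 2) = 64)
Add(27283, Function('C')(Add(6, Mul(0, Add(Mul(3, -3), Function('F')(-4, 4)))))) = Add(27283, 64) = 27347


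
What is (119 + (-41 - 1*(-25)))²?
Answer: 10609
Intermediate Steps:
(119 + (-41 - 1*(-25)))² = (119 + (-41 + 25))² = (119 - 16)² = 103² = 10609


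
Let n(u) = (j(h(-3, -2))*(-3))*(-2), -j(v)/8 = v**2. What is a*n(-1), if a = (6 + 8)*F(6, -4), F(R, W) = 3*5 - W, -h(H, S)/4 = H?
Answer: -1838592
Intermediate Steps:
h(H, S) = -4*H
j(v) = -8*v**2
n(u) = -6912 (n(u) = (-8*(-4*(-3))**2*(-3))*(-2) = (-8*12**2*(-3))*(-2) = (-8*144*(-3))*(-2) = -1152*(-3)*(-2) = 3456*(-2) = -6912)
F(R, W) = 15 - W
a = 266 (a = (6 + 8)*(15 - 1*(-4)) = 14*(15 + 4) = 14*19 = 266)
a*n(-1) = 266*(-6912) = -1838592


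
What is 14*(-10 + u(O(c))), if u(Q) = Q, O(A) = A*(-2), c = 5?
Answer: -280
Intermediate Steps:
O(A) = -2*A
14*(-10 + u(O(c))) = 14*(-10 - 2*5) = 14*(-10 - 10) = 14*(-20) = -280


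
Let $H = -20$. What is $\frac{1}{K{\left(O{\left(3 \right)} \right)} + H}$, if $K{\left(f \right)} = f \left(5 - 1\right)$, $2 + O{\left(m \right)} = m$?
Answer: $- \frac{1}{16} \approx -0.0625$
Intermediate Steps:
$O{\left(m \right)} = -2 + m$
$K{\left(f \right)} = 4 f$ ($K{\left(f \right)} = f 4 = 4 f$)
$\frac{1}{K{\left(O{\left(3 \right)} \right)} + H} = \frac{1}{4 \left(-2 + 3\right) - 20} = \frac{1}{4 \cdot 1 - 20} = \frac{1}{4 - 20} = \frac{1}{-16} = - \frac{1}{16}$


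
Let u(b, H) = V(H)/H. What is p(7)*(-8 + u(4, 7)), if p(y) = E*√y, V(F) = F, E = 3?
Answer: -21*√7 ≈ -55.561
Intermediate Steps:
p(y) = 3*√y
u(b, H) = 1 (u(b, H) = H/H = 1)
p(7)*(-8 + u(4, 7)) = (3*√7)*(-8 + 1) = (3*√7)*(-7) = -21*√7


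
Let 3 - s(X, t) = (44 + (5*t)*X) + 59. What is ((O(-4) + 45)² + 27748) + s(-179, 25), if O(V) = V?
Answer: 51704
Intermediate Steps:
s(X, t) = -100 - 5*X*t (s(X, t) = 3 - ((44 + (5*t)*X) + 59) = 3 - ((44 + 5*X*t) + 59) = 3 - (103 + 5*X*t) = 3 + (-103 - 5*X*t) = -100 - 5*X*t)
((O(-4) + 45)² + 27748) + s(-179, 25) = ((-4 + 45)² + 27748) + (-100 - 5*(-179)*25) = (41² + 27748) + (-100 + 22375) = (1681 + 27748) + 22275 = 29429 + 22275 = 51704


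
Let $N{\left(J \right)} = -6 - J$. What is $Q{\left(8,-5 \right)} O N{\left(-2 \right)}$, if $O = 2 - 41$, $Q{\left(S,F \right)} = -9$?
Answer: $-1404$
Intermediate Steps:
$O = -39$ ($O = 2 - 41 = -39$)
$Q{\left(8,-5 \right)} O N{\left(-2 \right)} = \left(-9\right) \left(-39\right) \left(-6 - -2\right) = 351 \left(-6 + 2\right) = 351 \left(-4\right) = -1404$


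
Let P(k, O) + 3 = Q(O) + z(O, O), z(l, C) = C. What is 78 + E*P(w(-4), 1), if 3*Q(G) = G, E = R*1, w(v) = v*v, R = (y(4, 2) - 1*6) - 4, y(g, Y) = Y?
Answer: 274/3 ≈ 91.333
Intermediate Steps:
R = -8 (R = (2 - 1*6) - 4 = (2 - 6) - 4 = -4 - 4 = -8)
w(v) = v**2
E = -8 (E = -8*1 = -8)
Q(G) = G/3
P(k, O) = -3 + 4*O/3 (P(k, O) = -3 + (O/3 + O) = -3 + 4*O/3)
78 + E*P(w(-4), 1) = 78 - 8*(-3 + (4/3)*1) = 78 - 8*(-3 + 4/3) = 78 - 8*(-5/3) = 78 + 40/3 = 274/3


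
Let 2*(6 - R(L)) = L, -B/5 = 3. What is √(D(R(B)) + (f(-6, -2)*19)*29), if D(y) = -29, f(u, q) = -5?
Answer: 4*I*√174 ≈ 52.764*I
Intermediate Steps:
B = -15 (B = -5*3 = -15)
R(L) = 6 - L/2
√(D(R(B)) + (f(-6, -2)*19)*29) = √(-29 - 5*19*29) = √(-29 - 95*29) = √(-29 - 2755) = √(-2784) = 4*I*√174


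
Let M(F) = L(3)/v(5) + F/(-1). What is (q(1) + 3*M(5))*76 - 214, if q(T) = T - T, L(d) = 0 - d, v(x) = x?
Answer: -7454/5 ≈ -1490.8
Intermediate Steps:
L(d) = -d
M(F) = -⅗ - F (M(F) = -1*3/5 + F/(-1) = -3*⅕ + F*(-1) = -⅗ - F)
q(T) = 0
(q(1) + 3*M(5))*76 - 214 = (0 + 3*(-⅗ - 1*5))*76 - 214 = (0 + 3*(-⅗ - 5))*76 - 214 = (0 + 3*(-28/5))*76 - 214 = (0 - 84/5)*76 - 214 = -84/5*76 - 214 = -6384/5 - 214 = -7454/5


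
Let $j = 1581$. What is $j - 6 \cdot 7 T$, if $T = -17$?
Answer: $2295$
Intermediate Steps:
$j - 6 \cdot 7 T = 1581 - 6 \cdot 7 \left(-17\right) = 1581 - 42 \left(-17\right) = 1581 - -714 = 1581 + 714 = 2295$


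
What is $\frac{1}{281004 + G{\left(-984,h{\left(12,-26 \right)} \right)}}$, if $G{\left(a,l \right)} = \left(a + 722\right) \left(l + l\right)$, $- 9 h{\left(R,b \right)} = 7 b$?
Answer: $\frac{9}{2433668} \approx 3.6981 \cdot 10^{-6}$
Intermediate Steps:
$h{\left(R,b \right)} = - \frac{7 b}{9}$
$G{\left(a,l \right)} = 2 l \left(722 + a\right)$ ($G{\left(a,l \right)} = \left(722 + a\right) 2 l = 2 l \left(722 + a\right)$)
$\frac{1}{281004 + G{\left(-984,h{\left(12,-26 \right)} \right)}} = \frac{1}{281004 + 2 \left(\left(- \frac{7}{9}\right) \left(-26\right)\right) \left(722 - 984\right)} = \frac{1}{281004 + 2 \cdot \frac{182}{9} \left(-262\right)} = \frac{1}{281004 - \frac{95368}{9}} = \frac{1}{\frac{2433668}{9}} = \frac{9}{2433668}$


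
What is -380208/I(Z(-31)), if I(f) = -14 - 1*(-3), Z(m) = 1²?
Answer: 380208/11 ≈ 34564.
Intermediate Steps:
Z(m) = 1
I(f) = -11 (I(f) = -14 + 3 = -11)
-380208/I(Z(-31)) = -380208/(-11) = -380208*(-1/11) = 380208/11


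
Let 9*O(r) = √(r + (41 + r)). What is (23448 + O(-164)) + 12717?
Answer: 36165 + I*√287/9 ≈ 36165.0 + 1.8823*I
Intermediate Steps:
O(r) = √(41 + 2*r)/9 (O(r) = √(r + (41 + r))/9 = √(41 + 2*r)/9)
(23448 + O(-164)) + 12717 = (23448 + √(41 + 2*(-164))/9) + 12717 = (23448 + √(41 - 328)/9) + 12717 = (23448 + √(-287)/9) + 12717 = (23448 + (I*√287)/9) + 12717 = (23448 + I*√287/9) + 12717 = 36165 + I*√287/9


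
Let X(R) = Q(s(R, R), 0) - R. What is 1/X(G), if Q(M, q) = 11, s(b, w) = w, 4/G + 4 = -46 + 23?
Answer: 27/301 ≈ 0.089701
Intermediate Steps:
G = -4/27 (G = 4/(-4 + (-46 + 23)) = 4/(-4 - 23) = 4/(-27) = 4*(-1/27) = -4/27 ≈ -0.14815)
X(R) = 11 - R
1/X(G) = 1/(11 - 1*(-4/27)) = 1/(11 + 4/27) = 1/(301/27) = 27/301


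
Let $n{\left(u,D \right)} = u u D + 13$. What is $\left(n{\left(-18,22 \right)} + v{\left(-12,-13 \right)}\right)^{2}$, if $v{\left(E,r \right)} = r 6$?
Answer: $49885969$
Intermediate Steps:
$v{\left(E,r \right)} = 6 r$
$n{\left(u,D \right)} = 13 + D u^{2}$ ($n{\left(u,D \right)} = u^{2} D + 13 = D u^{2} + 13 = 13 + D u^{2}$)
$\left(n{\left(-18,22 \right)} + v{\left(-12,-13 \right)}\right)^{2} = \left(\left(13 + 22 \left(-18\right)^{2}\right) + 6 \left(-13\right)\right)^{2} = \left(\left(13 + 22 \cdot 324\right) - 78\right)^{2} = \left(\left(13 + 7128\right) - 78\right)^{2} = \left(7141 - 78\right)^{2} = 7063^{2} = 49885969$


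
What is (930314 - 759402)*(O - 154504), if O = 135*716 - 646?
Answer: -9996642880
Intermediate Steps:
O = 96014 (O = 96660 - 646 = 96014)
(930314 - 759402)*(O - 154504) = (930314 - 759402)*(96014 - 154504) = 170912*(-58490) = -9996642880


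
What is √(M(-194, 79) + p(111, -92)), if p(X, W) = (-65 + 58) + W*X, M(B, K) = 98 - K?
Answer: 10*I*√102 ≈ 100.99*I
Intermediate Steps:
p(X, W) = -7 + W*X
√(M(-194, 79) + p(111, -92)) = √((98 - 1*79) + (-7 - 92*111)) = √((98 - 79) + (-7 - 10212)) = √(19 - 10219) = √(-10200) = 10*I*√102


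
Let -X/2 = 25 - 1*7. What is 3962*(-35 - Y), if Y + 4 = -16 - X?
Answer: -202062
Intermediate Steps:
X = -36 (X = -2*(25 - 1*7) = -2*(25 - 7) = -2*18 = -36)
Y = 16 (Y = -4 + (-16 - 1*(-36)) = -4 + (-16 + 36) = -4 + 20 = 16)
3962*(-35 - Y) = 3962*(-35 - 1*16) = 3962*(-35 - 16) = 3962*(-51) = -202062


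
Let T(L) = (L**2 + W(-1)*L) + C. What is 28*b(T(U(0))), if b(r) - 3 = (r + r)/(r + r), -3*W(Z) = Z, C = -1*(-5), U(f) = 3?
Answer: 112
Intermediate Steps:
C = 5
W(Z) = -Z/3
T(L) = 5 + L**2 + L/3 (T(L) = (L**2 + (-1/3*(-1))*L) + 5 = (L**2 + L/3) + 5 = 5 + L**2 + L/3)
b(r) = 4 (b(r) = 3 + (r + r)/(r + r) = 3 + (2*r)/((2*r)) = 3 + (2*r)*(1/(2*r)) = 3 + 1 = 4)
28*b(T(U(0))) = 28*4 = 112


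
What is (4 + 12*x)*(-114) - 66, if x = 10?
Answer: -14202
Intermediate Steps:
(4 + 12*x)*(-114) - 66 = (4 + 12*10)*(-114) - 66 = (4 + 120)*(-114) - 66 = 124*(-114) - 66 = -14136 - 66 = -14202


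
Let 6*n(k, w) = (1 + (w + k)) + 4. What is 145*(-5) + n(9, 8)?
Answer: -2164/3 ≈ -721.33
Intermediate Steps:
n(k, w) = ⅚ + k/6 + w/6 (n(k, w) = ((1 + (w + k)) + 4)/6 = ((1 + (k + w)) + 4)/6 = ((1 + k + w) + 4)/6 = (5 + k + w)/6 = ⅚ + k/6 + w/6)
145*(-5) + n(9, 8) = 145*(-5) + (⅚ + (⅙)*9 + (⅙)*8) = -725 + (⅚ + 3/2 + 4/3) = -725 + 11/3 = -2164/3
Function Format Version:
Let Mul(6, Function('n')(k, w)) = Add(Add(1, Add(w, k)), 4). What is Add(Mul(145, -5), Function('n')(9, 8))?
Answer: Rational(-2164, 3) ≈ -721.33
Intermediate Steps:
Function('n')(k, w) = Add(Rational(5, 6), Mul(Rational(1, 6), k), Mul(Rational(1, 6), w)) (Function('n')(k, w) = Mul(Rational(1, 6), Add(Add(1, Add(w, k)), 4)) = Mul(Rational(1, 6), Add(Add(1, Add(k, w)), 4)) = Mul(Rational(1, 6), Add(Add(1, k, w), 4)) = Mul(Rational(1, 6), Add(5, k, w)) = Add(Rational(5, 6), Mul(Rational(1, 6), k), Mul(Rational(1, 6), w)))
Add(Mul(145, -5), Function('n')(9, 8)) = Add(Mul(145, -5), Add(Rational(5, 6), Mul(Rational(1, 6), 9), Mul(Rational(1, 6), 8))) = Add(-725, Add(Rational(5, 6), Rational(3, 2), Rational(4, 3))) = Add(-725, Rational(11, 3)) = Rational(-2164, 3)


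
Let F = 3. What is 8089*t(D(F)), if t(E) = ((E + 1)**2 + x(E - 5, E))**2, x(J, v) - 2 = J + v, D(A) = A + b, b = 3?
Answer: 27211396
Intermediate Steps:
D(A) = 3 + A (D(A) = A + 3 = 3 + A)
x(J, v) = 2 + J + v (x(J, v) = 2 + (J + v) = 2 + J + v)
t(E) = (-3 + (1 + E)**2 + 2*E)**2 (t(E) = ((E + 1)**2 + (2 + (E - 5) + E))**2 = ((1 + E)**2 + (2 + (-5 + E) + E))**2 = ((1 + E)**2 + (-3 + 2*E))**2 = (-3 + (1 + E)**2 + 2*E)**2)
8089*t(D(F)) = 8089*(-3 + (1 + (3 + 3))**2 + 2*(3 + 3))**2 = 8089*(-3 + (1 + 6)**2 + 2*6)**2 = 8089*(-3 + 7**2 + 12)**2 = 8089*(-3 + 49 + 12)**2 = 8089*58**2 = 8089*3364 = 27211396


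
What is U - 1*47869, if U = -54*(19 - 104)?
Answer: -43279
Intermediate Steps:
U = 4590 (U = -54*(-85) = 4590)
U - 1*47869 = 4590 - 1*47869 = 4590 - 47869 = -43279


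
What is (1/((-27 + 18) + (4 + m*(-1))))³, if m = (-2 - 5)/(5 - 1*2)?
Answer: -27/512 ≈ -0.052734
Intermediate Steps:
m = -7/3 (m = -7/(5 - 2) = -7/3 ≈ -2.3333)
(1/((-27 + 18) + (4 + m*(-1))))³ = (1/((-27 + 18) + (4 - 7/3*(-1))))³ = (1/(-9 + (4 + 7/3)))³ = (1/(-9 + 19/3))³ = (1/(-8/3))³ = (-3/8)³ = -27/512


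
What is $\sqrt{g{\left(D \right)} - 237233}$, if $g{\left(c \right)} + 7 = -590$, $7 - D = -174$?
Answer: $i \sqrt{237830} \approx 487.68 i$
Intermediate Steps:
$D = 181$ ($D = 7 - -174 = 7 + 174 = 181$)
$g{\left(c \right)} = -597$ ($g{\left(c \right)} = -7 - 590 = -597$)
$\sqrt{g{\left(D \right)} - 237233} = \sqrt{-597 - 237233} = \sqrt{-237830} = i \sqrt{237830}$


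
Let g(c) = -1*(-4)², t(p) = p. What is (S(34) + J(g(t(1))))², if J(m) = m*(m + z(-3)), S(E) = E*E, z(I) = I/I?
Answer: 1948816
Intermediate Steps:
z(I) = 1
g(c) = -16 (g(c) = -1*16 = -16)
S(E) = E²
J(m) = m*(1 + m) (J(m) = m*(m + 1) = m*(1 + m))
(S(34) + J(g(t(1))))² = (34² - 16*(1 - 16))² = (1156 - 16*(-15))² = (1156 + 240)² = 1396² = 1948816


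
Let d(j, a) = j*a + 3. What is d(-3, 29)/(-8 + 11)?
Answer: -28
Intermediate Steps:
d(j, a) = 3 + a*j (d(j, a) = a*j + 3 = 3 + a*j)
d(-3, 29)/(-8 + 11) = (3 + 29*(-3))/(-8 + 11) = (3 - 87)/3 = (1/3)*(-84) = -28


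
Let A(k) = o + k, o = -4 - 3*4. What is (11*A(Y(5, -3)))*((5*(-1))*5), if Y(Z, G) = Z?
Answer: 3025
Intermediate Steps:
o = -16 (o = -4 - 12 = -16)
A(k) = -16 + k
(11*A(Y(5, -3)))*((5*(-1))*5) = (11*(-16 + 5))*((5*(-1))*5) = (11*(-11))*(-5*5) = -121*(-25) = 3025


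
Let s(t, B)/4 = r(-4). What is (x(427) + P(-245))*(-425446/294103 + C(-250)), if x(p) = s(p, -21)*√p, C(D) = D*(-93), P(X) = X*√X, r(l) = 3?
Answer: 82049631648*√427/294103 - 11726259856360*I*√5/294103 ≈ 5.7649e+6 - 8.9155e+7*I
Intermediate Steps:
s(t, B) = 12 (s(t, B) = 4*3 = 12)
P(X) = X^(3/2)
C(D) = -93*D
x(p) = 12*√p
(x(427) + P(-245))*(-425446/294103 + C(-250)) = (12*√427 + (-245)^(3/2))*(-425446/294103 - 93*(-250)) = (12*√427 - 1715*I*√5)*(-425446*1/294103 + 23250) = (12*√427 - 1715*I*√5)*(-425446/294103 + 23250) = (12*√427 - 1715*I*√5)*(6837469304/294103) = 82049631648*√427/294103 - 11726259856360*I*√5/294103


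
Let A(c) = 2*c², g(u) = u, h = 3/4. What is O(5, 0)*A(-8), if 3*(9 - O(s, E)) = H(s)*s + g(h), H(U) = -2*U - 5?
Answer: 4320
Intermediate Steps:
h = ¾ (h = 3*(¼) = ¾ ≈ 0.75000)
H(U) = -5 - 2*U
O(s, E) = 35/4 - s*(-5 - 2*s)/3 (O(s, E) = 9 - ((-5 - 2*s)*s + ¾)/3 = 9 - (s*(-5 - 2*s) + ¾)/3 = 9 - (¾ + s*(-5 - 2*s))/3 = 9 + (-¼ - s*(-5 - 2*s)/3) = 35/4 - s*(-5 - 2*s)/3)
O(5, 0)*A(-8) = (35/4 + (⅓)*5*(5 + 2*5))*(2*(-8)²) = (35/4 + (⅓)*5*(5 + 10))*(2*64) = (35/4 + (⅓)*5*15)*128 = (35/4 + 25)*128 = (135/4)*128 = 4320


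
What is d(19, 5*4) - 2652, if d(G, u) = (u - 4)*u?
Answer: -2332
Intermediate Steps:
d(G, u) = u*(-4 + u) (d(G, u) = (-4 + u)*u = u*(-4 + u))
d(19, 5*4) - 2652 = (5*4)*(-4 + 5*4) - 2652 = 20*(-4 + 20) - 2652 = 20*16 - 2652 = 320 - 2652 = -2332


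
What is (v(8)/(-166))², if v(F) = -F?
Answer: 16/6889 ≈ 0.0023225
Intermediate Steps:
(v(8)/(-166))² = (-1*8/(-166))² = (-8*(-1/166))² = (4/83)² = 16/6889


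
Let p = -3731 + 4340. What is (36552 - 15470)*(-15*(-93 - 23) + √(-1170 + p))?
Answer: 36682680 + 21082*I*√561 ≈ 3.6683e+7 + 4.9934e+5*I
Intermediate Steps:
p = 609
(36552 - 15470)*(-15*(-93 - 23) + √(-1170 + p)) = (36552 - 15470)*(-15*(-93 - 23) + √(-1170 + 609)) = 21082*(-15*(-116) + √(-561)) = 21082*(1740 + I*√561) = 36682680 + 21082*I*√561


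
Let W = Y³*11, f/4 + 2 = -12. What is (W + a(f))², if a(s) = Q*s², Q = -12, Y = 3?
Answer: 1393902225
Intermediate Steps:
f = -56 (f = -8 + 4*(-12) = -8 - 48 = -56)
a(s) = -12*s²
W = 297 (W = 3³*11 = 27*11 = 297)
(W + a(f))² = (297 - 12*(-56)²)² = (297 - 12*3136)² = (297 - 37632)² = (-37335)² = 1393902225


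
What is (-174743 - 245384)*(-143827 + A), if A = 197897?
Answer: -22716266890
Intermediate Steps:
(-174743 - 245384)*(-143827 + A) = (-174743 - 245384)*(-143827 + 197897) = -420127*54070 = -22716266890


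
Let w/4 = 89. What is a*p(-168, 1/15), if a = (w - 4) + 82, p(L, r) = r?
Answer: 434/15 ≈ 28.933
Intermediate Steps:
w = 356 (w = 4*89 = 356)
a = 434 (a = (356 - 4) + 82 = 352 + 82 = 434)
a*p(-168, 1/15) = 434/15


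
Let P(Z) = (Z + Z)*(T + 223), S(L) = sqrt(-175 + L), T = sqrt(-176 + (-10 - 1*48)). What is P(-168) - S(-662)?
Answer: -74928 - 1008*I*sqrt(26) - 3*I*sqrt(93) ≈ -74928.0 - 5168.7*I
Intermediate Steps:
T = 3*I*sqrt(26) (T = sqrt(-176 + (-10 - 48)) = sqrt(-176 - 58) = sqrt(-234) = 3*I*sqrt(26) ≈ 15.297*I)
P(Z) = 2*Z*(223 + 3*I*sqrt(26)) (P(Z) = (Z + Z)*(3*I*sqrt(26) + 223) = (2*Z)*(223 + 3*I*sqrt(26)) = 2*Z*(223 + 3*I*sqrt(26)))
P(-168) - S(-662) = 2*(-168)*(223 + 3*I*sqrt(26)) - sqrt(-175 - 662) = (-74928 - 1008*I*sqrt(26)) - sqrt(-837) = (-74928 - 1008*I*sqrt(26)) - 3*I*sqrt(93) = -74928 - 1008*I*sqrt(26) - 3*I*sqrt(93)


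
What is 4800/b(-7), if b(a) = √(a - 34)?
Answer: -4800*I*√41/41 ≈ -749.63*I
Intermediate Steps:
b(a) = √(-34 + a)
4800/b(-7) = 4800/(√(-34 - 7)) = 4800/(√(-41)) = 4800/((I*√41)) = 4800*(-I*√41/41) = -4800*I*√41/41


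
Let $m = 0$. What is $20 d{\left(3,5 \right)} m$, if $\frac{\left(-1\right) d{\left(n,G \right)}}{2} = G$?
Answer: $0$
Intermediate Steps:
$d{\left(n,G \right)} = - 2 G$
$20 d{\left(3,5 \right)} m = 20 \left(\left(-2\right) 5\right) 0 = 20 \left(-10\right) 0 = \left(-200\right) 0 = 0$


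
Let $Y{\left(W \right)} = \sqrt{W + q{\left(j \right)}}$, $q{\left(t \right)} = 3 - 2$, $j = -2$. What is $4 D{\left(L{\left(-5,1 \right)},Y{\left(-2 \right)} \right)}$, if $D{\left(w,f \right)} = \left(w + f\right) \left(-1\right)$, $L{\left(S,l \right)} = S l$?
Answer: $20 - 4 i \approx 20.0 - 4.0 i$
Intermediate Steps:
$q{\left(t \right)} = 1$
$Y{\left(W \right)} = \sqrt{1 + W}$ ($Y{\left(W \right)} = \sqrt{W + 1} = \sqrt{1 + W}$)
$D{\left(w,f \right)} = - f - w$ ($D{\left(w,f \right)} = \left(f + w\right) \left(-1\right) = - f - w$)
$4 D{\left(L{\left(-5,1 \right)},Y{\left(-2 \right)} \right)} = 4 \left(- \sqrt{1 - 2} - \left(-5\right) 1\right) = 4 \left(- \sqrt{-1} - -5\right) = 4 \left(- i + 5\right) = 4 \left(5 - i\right) = 20 - 4 i$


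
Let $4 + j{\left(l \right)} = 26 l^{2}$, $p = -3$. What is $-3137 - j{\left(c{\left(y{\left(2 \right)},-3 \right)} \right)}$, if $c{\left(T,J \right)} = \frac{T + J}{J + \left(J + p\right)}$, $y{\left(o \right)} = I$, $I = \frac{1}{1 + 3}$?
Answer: $- \frac{2031757}{648} \approx -3135.4$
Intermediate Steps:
$I = \frac{1}{4} \approx 0.25$
$y{\left(o \right)} = \frac{1}{4}$
$c{\left(T,J \right)} = \frac{J + T}{-3 + 2 J}$ ($c{\left(T,J \right)} = \frac{T + J}{J + \left(J - 3\right)} = \frac{J + T}{J + \left(-3 + J\right)} = \frac{J + T}{-3 + 2 J}$)
$j{\left(l \right)} = -4 + 26 l^{2}$
$-3137 - j{\left(c{\left(y{\left(2 \right)},-3 \right)} \right)} = -3137 - \left(-4 + 26 \left(\frac{-3 + \frac{1}{4}}{-3 + 2 \left(-3\right)}\right)^{2}\right) = -3137 - \left(-4 + 26 \left(\frac{1}{-3 - 6} \left(- \frac{11}{4}\right)\right)^{2}\right) = -3137 - \left(-4 + 26 \left(\frac{1}{-9} \left(- \frac{11}{4}\right)\right)^{2}\right) = -3137 - \left(-4 + 26 \left(\left(- \frac{1}{9}\right) \left(- \frac{11}{4}\right)\right)^{2}\right) = -3137 - \left(-4 + 26 \left(\frac{11}{36}\right)^{2}\right) = -3137 - \left(-4 + 26 \cdot \frac{121}{1296}\right) = -3137 - \left(-4 + \frac{1573}{648}\right) = -3137 - - \frac{1019}{648} = -3137 + \frac{1019}{648} = - \frac{2031757}{648}$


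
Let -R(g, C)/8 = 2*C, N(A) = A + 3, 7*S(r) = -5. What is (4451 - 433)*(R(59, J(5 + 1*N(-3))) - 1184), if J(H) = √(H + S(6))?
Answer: -4757312 - 9184*√210 ≈ -4.8904e+6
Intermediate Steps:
S(r) = -5/7 (S(r) = (⅐)*(-5) = -5/7)
N(A) = 3 + A
J(H) = √(-5/7 + H) (J(H) = √(H - 5/7) = √(-5/7 + H))
R(g, C) = -16*C
(4451 - 433)*(R(59, J(5 + 1*N(-3))) - 1184) = (4451 - 433)*(-16*√(-35 + 49*(5 + 1*(3 - 3)))/7 - 1184) = 4018*(-16*√(-35 + 49*(5 + 1*0))/7 - 1184) = 4018*(-16*√(-35 + 49*(5 + 0))/7 - 1184) = 4018*(-16*√(-35 + 49*5)/7 - 1184) = 4018*(-16*√(-35 + 245)/7 - 1184) = 4018*(-16*√210/7 - 1184) = 4018*(-1184 - 16*√210/7) = -4757312 - 9184*√210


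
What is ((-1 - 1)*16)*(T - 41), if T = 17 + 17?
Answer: 224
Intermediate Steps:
T = 34
((-1 - 1)*16)*(T - 41) = ((-1 - 1)*16)*(34 - 41) = -2*16*(-7) = -32*(-7) = 224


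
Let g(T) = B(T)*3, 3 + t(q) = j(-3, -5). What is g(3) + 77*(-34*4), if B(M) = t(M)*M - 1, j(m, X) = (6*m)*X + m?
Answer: -9719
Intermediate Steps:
j(m, X) = m + 6*X*m (j(m, X) = 6*X*m + m = m + 6*X*m)
t(q) = 84 (t(q) = -3 - 3*(1 + 6*(-5)) = -3 - 3*(1 - 30) = -3 - 3*(-29) = -3 + 87 = 84)
B(M) = -1 + 84*M (B(M) = 84*M - 1 = -1 + 84*M)
g(T) = -3 + 252*T (g(T) = (-1 + 84*T)*3 = -3 + 252*T)
g(3) + 77*(-34*4) = (-3 + 252*3) + 77*(-34*4) = (-3 + 756) + 77*(-136) = 753 - 10472 = -9719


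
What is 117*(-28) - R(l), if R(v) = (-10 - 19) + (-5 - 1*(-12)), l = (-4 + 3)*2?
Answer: -3254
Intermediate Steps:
l = -2 (l = -1*2 = -2)
R(v) = -22 (R(v) = -29 + (-5 + 12) = -29 + 7 = -22)
117*(-28) - R(l) = 117*(-28) - 1*(-22) = -3276 + 22 = -3254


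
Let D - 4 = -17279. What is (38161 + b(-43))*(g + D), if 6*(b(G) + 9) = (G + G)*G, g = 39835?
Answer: 874613600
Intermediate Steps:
D = -17275 (D = 4 - 17279 = -17275)
b(G) = -9 + G²/3 (b(G) = -9 + ((G + G)*G)/6 = -9 + ((2*G)*G)/6 = -9 + (2*G²)/6 = -9 + G²/3)
(38161 + b(-43))*(g + D) = (38161 + (-9 + (⅓)*(-43)²))*(39835 - 17275) = (38161 + (-9 + (⅓)*1849))*22560 = (38161 + (-9 + 1849/3))*22560 = (38161 + 1822/3)*22560 = (116305/3)*22560 = 874613600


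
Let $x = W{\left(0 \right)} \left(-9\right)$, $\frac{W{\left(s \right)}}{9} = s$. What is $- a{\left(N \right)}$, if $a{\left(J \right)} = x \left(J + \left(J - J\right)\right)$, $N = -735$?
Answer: $0$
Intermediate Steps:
$W{\left(s \right)} = 9 s$
$x = 0$ ($x = 9 \cdot 0 \left(-9\right) = 0 \left(-9\right) = 0$)
$a{\left(J \right)} = 0$ ($a{\left(J \right)} = 0 \left(J + \left(J - J\right)\right) = 0 \left(J + 0\right) = 0 J = 0$)
$- a{\left(N \right)} = \left(-1\right) 0 = 0$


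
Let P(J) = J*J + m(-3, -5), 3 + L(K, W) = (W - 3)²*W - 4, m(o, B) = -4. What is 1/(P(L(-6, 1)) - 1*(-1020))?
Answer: 1/1025 ≈ 0.00097561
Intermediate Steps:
L(K, W) = -7 + W*(-3 + W)² (L(K, W) = -3 + ((W - 3)²*W - 4) = -3 + ((-3 + W)²*W - 4) = -3 + (W*(-3 + W)² - 4) = -3 + (-4 + W*(-3 + W)²) = -7 + W*(-3 + W)²)
P(J) = -4 + J² (P(J) = J*J - 4 = J² - 4 = -4 + J²)
1/(P(L(-6, 1)) - 1*(-1020)) = 1/((-4 + (-7 + 1*(-3 + 1)²)²) - 1*(-1020)) = 1/((-4 + (-7 + 1*(-2)²)²) + 1020) = 1/((-4 + (-7 + 1*4)²) + 1020) = 1/((-4 + (-7 + 4)²) + 1020) = 1/((-4 + (-3)²) + 1020) = 1/((-4 + 9) + 1020) = 1/(5 + 1020) = 1/1025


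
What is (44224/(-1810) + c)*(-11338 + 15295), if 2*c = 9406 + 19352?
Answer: 51404924031/905 ≈ 5.6801e+7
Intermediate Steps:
c = 14379 (c = (9406 + 19352)/2 = (½)*28758 = 14379)
(44224/(-1810) + c)*(-11338 + 15295) = (44224/(-1810) + 14379)*(-11338 + 15295) = (44224*(-1/1810) + 14379)*3957 = (-22112/905 + 14379)*3957 = (12990883/905)*3957 = 51404924031/905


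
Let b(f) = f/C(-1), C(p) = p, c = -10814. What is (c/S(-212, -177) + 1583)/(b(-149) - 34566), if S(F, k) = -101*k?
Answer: -28288477/615272709 ≈ -0.045977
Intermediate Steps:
b(f) = -f (b(f) = f/(-1) = f*(-1) = -f)
(c/S(-212, -177) + 1583)/(b(-149) - 34566) = (-10814/((-101*(-177))) + 1583)/(-1*(-149) - 34566) = (-10814/17877 + 1583)/(149 - 34566) = (-10814*1/17877 + 1583)/(-34417) = (-10814/17877 + 1583)*(-1/34417) = (28288477/17877)*(-1/34417) = -28288477/615272709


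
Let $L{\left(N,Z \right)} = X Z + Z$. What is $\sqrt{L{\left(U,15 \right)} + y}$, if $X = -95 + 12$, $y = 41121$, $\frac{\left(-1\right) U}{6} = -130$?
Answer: $\sqrt{39891} \approx 199.73$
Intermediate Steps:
$U = 780$ ($U = \left(-6\right) \left(-130\right) = 780$)
$X = -83$
$L{\left(N,Z \right)} = - 82 Z$ ($L{\left(N,Z \right)} = - 83 Z + Z = - 82 Z$)
$\sqrt{L{\left(U,15 \right)} + y} = \sqrt{\left(-82\right) 15 + 41121} = \sqrt{-1230 + 41121} = \sqrt{39891}$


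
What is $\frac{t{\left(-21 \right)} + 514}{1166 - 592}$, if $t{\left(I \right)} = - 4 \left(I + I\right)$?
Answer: $\frac{341}{287} \approx 1.1882$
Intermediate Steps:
$t{\left(I \right)} = - 8 I$ ($t{\left(I \right)} = - 4 \cdot 2 I = - 8 I$)
$\frac{t{\left(-21 \right)} + 514}{1166 - 592} = \frac{\left(-8\right) \left(-21\right) + 514}{1166 - 592} = \frac{168 + 514}{574} = 682 \cdot \frac{1}{574} = \frac{341}{287}$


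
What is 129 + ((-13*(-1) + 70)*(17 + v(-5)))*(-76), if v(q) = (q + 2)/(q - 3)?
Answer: -218945/2 ≈ -1.0947e+5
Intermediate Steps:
v(q) = (2 + q)/(-3 + q)
129 + ((-13*(-1) + 70)*(17 + v(-5)))*(-76) = 129 + ((-13*(-1) + 70)*(17 + (2 - 5)/(-3 - 5)))*(-76) = 129 + ((13 + 70)*(17 - 3/(-8)))*(-76) = 129 + (83*(17 - ⅛*(-3)))*(-76) = 129 + (83*(17 + 3/8))*(-76) = 129 + (83*(139/8))*(-76) = 129 + (11537/8)*(-76) = 129 - 219203/2 = -218945/2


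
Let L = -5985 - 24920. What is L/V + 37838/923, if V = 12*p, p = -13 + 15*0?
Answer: 2648311/11076 ≈ 239.10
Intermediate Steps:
L = -30905
p = -13 (p = -13 + 0 = -13)
V = -156 (V = 12*(-13) = -156)
L/V + 37838/923 = -30905/(-156) + 37838/923 = -30905*(-1/156) + 37838*(1/923) = 30905/156 + 37838/923 = 2648311/11076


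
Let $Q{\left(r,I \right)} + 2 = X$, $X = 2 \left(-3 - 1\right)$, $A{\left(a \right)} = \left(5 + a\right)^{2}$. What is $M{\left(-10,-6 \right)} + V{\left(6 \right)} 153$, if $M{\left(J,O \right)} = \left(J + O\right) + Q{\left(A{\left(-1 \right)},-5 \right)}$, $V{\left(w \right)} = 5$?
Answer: $739$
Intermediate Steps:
$X = -8$ ($X = 2 \left(-4\right) = -8$)
$Q{\left(r,I \right)} = -10$ ($Q{\left(r,I \right)} = -2 - 8 = -10$)
$M{\left(J,O \right)} = -10 + J + O$ ($M{\left(J,O \right)} = \left(J + O\right) - 10 = -10 + J + O$)
$M{\left(-10,-6 \right)} + V{\left(6 \right)} 153 = \left(-10 - 10 - 6\right) + 5 \cdot 153 = -26 + 765 = 739$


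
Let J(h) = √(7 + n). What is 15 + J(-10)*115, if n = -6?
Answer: 130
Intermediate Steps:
J(h) = 1 (J(h) = √(7 - 6) = √1 = 1)
15 + J(-10)*115 = 15 + 1*115 = 15 + 115 = 130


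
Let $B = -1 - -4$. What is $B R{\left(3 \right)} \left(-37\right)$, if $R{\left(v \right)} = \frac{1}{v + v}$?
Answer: $- \frac{37}{2} \approx -18.5$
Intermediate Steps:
$R{\left(v \right)} = \frac{1}{2 v}$
$B = 3$ ($B = -1 + 4 = 3$)
$B R{\left(3 \right)} \left(-37\right) = 3 \frac{1}{2 \cdot 3} \left(-37\right) = 3 \cdot \frac{1}{2} \cdot \frac{1}{3} \left(-37\right) = 3 \cdot \frac{1}{6} \left(-37\right) = \frac{1}{2} \left(-37\right) = - \frac{37}{2}$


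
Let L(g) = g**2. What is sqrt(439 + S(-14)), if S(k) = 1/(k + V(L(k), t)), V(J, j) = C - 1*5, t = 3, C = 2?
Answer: sqrt(126854)/17 ≈ 20.951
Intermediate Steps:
V(J, j) = -3 (V(J, j) = 2 - 1*5 = 2 - 5 = -3)
S(k) = 1/(-3 + k) (S(k) = 1/(k - 3) = 1/(-3 + k))
sqrt(439 + S(-14)) = sqrt(439 + 1/(-3 - 14)) = sqrt(439 + 1/(-17)) = sqrt(439 - 1/17) = sqrt(7462/17) = sqrt(126854)/17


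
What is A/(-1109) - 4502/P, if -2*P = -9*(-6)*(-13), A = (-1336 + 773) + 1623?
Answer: -5364778/389259 ≈ -13.782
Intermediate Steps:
A = 1060 (A = -563 + 1623 = 1060)
P = 351 (P = -(-9*(-6))*(-13)/2 = -27*(-13) = -1/2*(-702) = 351)
A/(-1109) - 4502/P = 1060/(-1109) - 4502/351 = 1060*(-1/1109) - 4502*1/351 = -1060/1109 - 4502/351 = -5364778/389259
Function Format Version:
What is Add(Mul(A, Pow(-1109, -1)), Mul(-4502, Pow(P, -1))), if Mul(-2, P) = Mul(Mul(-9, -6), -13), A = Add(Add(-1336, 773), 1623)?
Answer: Rational(-5364778, 389259) ≈ -13.782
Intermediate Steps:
A = 1060 (A = Add(-563, 1623) = 1060)
P = 351 (P = Mul(Rational(-1, 2), Mul(Mul(-9, -6), -13)) = Mul(Rational(-1, 2), Mul(54, -13)) = Mul(Rational(-1, 2), -702) = 351)
Add(Mul(A, Pow(-1109, -1)), Mul(-4502, Pow(P, -1))) = Add(Mul(1060, Pow(-1109, -1)), Mul(-4502, Pow(351, -1))) = Add(Mul(1060, Rational(-1, 1109)), Mul(-4502, Rational(1, 351))) = Add(Rational(-1060, 1109), Rational(-4502, 351)) = Rational(-5364778, 389259)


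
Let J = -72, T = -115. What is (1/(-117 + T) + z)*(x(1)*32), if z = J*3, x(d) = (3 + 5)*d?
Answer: -1603616/29 ≈ -55297.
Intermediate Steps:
x(d) = 8*d
z = -216 (z = -72*3 = -216)
(1/(-117 + T) + z)*(x(1)*32) = (1/(-117 - 115) - 216)*((8*1)*32) = (1/(-232) - 216)*(8*32) = (-1/232 - 216)*256 = -50113/232*256 = -1603616/29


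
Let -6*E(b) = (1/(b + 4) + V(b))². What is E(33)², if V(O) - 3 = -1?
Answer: 3515625/7496644 ≈ 0.46896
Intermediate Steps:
V(O) = 2 (V(O) = 3 - 1 = 2)
E(b) = -(2 + 1/(4 + b))²/6 (E(b) = -(1/(b + 4) + 2)²/6 = -(1/(4 + b) + 2)²/6 = -(2 + 1/(4 + b))²/6)
E(33)² = (-(9 + 2*33)²/(6*(4 + 33)²))² = (-⅙*(9 + 66)²/37²)² = (-⅙*1/1369*75²)² = (-⅙*1/1369*5625)² = (-1875/2738)² = 3515625/7496644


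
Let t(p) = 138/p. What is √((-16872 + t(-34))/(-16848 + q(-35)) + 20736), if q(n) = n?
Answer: 3*√189801872784431/287011 ≈ 144.00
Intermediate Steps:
√((-16872 + t(-34))/(-16848 + q(-35)) + 20736) = √((-16872 + 138/(-34))/(-16848 - 35) + 20736) = √((-16872 + 138*(-1/34))/(-16883) + 20736) = √((-16872 - 69/17)*(-1/16883) + 20736) = √(-286893/17*(-1/16883) + 20736) = √(286893/287011 + 20736) = √(5951746989/287011) = 3*√189801872784431/287011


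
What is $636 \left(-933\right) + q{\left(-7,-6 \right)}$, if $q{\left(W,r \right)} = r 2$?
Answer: $-593400$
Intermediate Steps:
$q{\left(W,r \right)} = 2 r$
$636 \left(-933\right) + q{\left(-7,-6 \right)} = 636 \left(-933\right) + 2 \left(-6\right) = -593388 - 12 = -593400$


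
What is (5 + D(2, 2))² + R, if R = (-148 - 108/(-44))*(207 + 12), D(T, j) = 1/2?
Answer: -1401145/44 ≈ -31844.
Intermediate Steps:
D(T, j) = ½
R = -350619/11 (R = (-148 - 108*(-1/44))*219 = (-148 + 27/11)*219 = -1601/11*219 = -350619/11 ≈ -31874.)
(5 + D(2, 2))² + R = (5 + ½)² - 350619/11 = (11/2)² - 350619/11 = 121/4 - 350619/11 = -1401145/44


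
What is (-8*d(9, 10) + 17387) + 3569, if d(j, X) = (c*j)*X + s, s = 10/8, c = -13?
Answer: 30306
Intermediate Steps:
s = 5/4 (s = 10*(1/8) = 5/4 ≈ 1.2500)
d(j, X) = 5/4 - 13*X*j (d(j, X) = (-13*j)*X + 5/4 = -13*X*j + 5/4 = 5/4 - 13*X*j)
(-8*d(9, 10) + 17387) + 3569 = (-8*(5/4 - 13*10*9) + 17387) + 3569 = (-8*(5/4 - 1170) + 17387) + 3569 = (-8*(-4675/4) + 17387) + 3569 = (9350 + 17387) + 3569 = 26737 + 3569 = 30306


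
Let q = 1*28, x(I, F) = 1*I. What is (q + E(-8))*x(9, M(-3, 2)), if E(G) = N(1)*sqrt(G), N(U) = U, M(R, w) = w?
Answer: 252 + 18*I*sqrt(2) ≈ 252.0 + 25.456*I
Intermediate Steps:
x(I, F) = I
E(G) = sqrt(G) (E(G) = 1*sqrt(G) = sqrt(G))
q = 28
(q + E(-8))*x(9, M(-3, 2)) = (28 + sqrt(-8))*9 = (28 + 2*I*sqrt(2))*9 = 252 + 18*I*sqrt(2)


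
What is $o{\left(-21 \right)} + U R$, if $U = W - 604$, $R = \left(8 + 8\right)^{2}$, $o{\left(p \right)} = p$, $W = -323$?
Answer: $-237333$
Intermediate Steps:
$R = 256$ ($R = 16^{2} = 256$)
$U = -927$ ($U = -323 - 604 = -927$)
$o{\left(-21 \right)} + U R = -21 - 237312 = -237333$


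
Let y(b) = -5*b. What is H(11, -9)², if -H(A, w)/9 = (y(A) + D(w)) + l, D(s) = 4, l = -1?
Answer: 219024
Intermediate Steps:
H(A, w) = -27 + 45*A (H(A, w) = -9*((-5*A + 4) - 1) = -9*((4 - 5*A) - 1) = -9*(3 - 5*A) = -27 + 45*A)
H(11, -9)² = (-27 + 45*11)² = (-27 + 495)² = 468² = 219024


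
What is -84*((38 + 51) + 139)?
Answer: -19152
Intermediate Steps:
-84*((38 + 51) + 139) = -84*(89 + 139) = -84*228 = -19152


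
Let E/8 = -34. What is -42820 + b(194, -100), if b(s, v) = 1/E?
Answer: -11647041/272 ≈ -42820.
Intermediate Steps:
E = -272 (E = 8*(-34) = -272)
b(s, v) = -1/272 (b(s, v) = 1/(-272) = -1/272)
-42820 + b(194, -100) = -42820 - 1/272 = -11647041/272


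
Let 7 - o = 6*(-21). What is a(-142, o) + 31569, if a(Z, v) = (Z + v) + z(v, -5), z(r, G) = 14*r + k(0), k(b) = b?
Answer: 33422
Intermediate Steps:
o = 133 (o = 7 - 6*(-21) = 7 - 1*(-126) = 7 + 126 = 133)
z(r, G) = 14*r (z(r, G) = 14*r + 0 = 14*r)
a(Z, v) = Z + 15*v (a(Z, v) = (Z + v) + 14*v = Z + 15*v)
a(-142, o) + 31569 = (-142 + 15*133) + 31569 = (-142 + 1995) + 31569 = 1853 + 31569 = 33422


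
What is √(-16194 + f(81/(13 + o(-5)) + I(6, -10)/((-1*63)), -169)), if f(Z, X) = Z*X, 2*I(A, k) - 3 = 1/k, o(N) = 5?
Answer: 37*I*√546035/210 ≈ 130.19*I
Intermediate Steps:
I(A, k) = 3/2 + 1/(2*k) (I(A, k) = 3/2 + (1/k)/2 = 3/2 + 1/(2*k))
f(Z, X) = X*Z
√(-16194 + f(81/(13 + o(-5)) + I(6, -10)/((-1*63)), -169)) = √(-16194 - 169*(81/(13 + 5) + ((½)*(1 + 3*(-10))/(-10))/((-1*63)))) = √(-16194 - 169*(81/18 + ((½)*(-⅒)*(1 - 30))/(-63))) = √(-16194 - 169*(81*(1/18) + ((½)*(-⅒)*(-29))*(-1/63))) = √(-16194 - 169*(9/2 + (29/20)*(-1/63))) = √(-16194 - 169*(9/2 - 29/1260)) = √(-16194 - 169*5641/1260) = √(-16194 - 953329/1260) = √(-21357769/1260) = 37*I*√546035/210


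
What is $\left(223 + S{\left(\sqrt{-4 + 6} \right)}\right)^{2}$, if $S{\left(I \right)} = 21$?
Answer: $59536$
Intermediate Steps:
$\left(223 + S{\left(\sqrt{-4 + 6} \right)}\right)^{2} = \left(223 + 21\right)^{2} = 244^{2} = 59536$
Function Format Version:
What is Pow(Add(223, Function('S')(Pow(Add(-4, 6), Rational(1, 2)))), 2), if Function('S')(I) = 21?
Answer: 59536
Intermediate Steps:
Pow(Add(223, Function('S')(Pow(Add(-4, 6), Rational(1, 2)))), 2) = Pow(Add(223, 21), 2) = Pow(244, 2) = 59536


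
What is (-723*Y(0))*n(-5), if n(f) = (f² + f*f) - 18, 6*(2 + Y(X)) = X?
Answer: 46272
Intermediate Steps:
Y(X) = -2 + X/6
n(f) = -18 + 2*f² (n(f) = (f² + f²) - 18 = 2*f² - 18 = -18 + 2*f²)
(-723*Y(0))*n(-5) = (-723*(-2 + (⅙)*0))*(-18 + 2*(-5)²) = (-723*(-2 + 0))*(-18 + 2*25) = (-723*(-2))*(-18 + 50) = 1446*32 = 46272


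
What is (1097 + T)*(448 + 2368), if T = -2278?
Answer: -3325696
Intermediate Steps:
(1097 + T)*(448 + 2368) = (1097 - 2278)*(448 + 2368) = -1181*2816 = -3325696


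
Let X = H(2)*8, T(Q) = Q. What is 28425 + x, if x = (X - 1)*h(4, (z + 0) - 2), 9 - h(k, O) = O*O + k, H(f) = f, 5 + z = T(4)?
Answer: 28365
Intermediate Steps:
z = -1 (z = -5 + 4 = -1)
h(k, O) = 9 - k - O**2 (h(k, O) = 9 - (O*O + k) = 9 - (O**2 + k) = 9 - (k + O**2) = 9 + (-k - O**2) = 9 - k - O**2)
X = 16 (X = 2*8 = 16)
x = -60 (x = (16 - 1)*(9 - 1*4 - ((-1 + 0) - 2)**2) = 15*(9 - 4 - (-1 - 2)**2) = 15*(9 - 4 - 1*(-3)**2) = 15*(9 - 4 - 1*9) = 15*(9 - 4 - 9) = 15*(-4) = -60)
28425 + x = 28425 - 60 = 28365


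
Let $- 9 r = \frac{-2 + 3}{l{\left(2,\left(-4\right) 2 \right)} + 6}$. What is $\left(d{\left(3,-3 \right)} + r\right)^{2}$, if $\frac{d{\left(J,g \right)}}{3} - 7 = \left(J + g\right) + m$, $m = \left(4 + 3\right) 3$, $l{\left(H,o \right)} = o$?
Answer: $\frac{2289169}{324} \approx 7065.3$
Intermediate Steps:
$m = 21$ ($m = 7 \cdot 3 = 21$)
$d{\left(J,g \right)} = 84 + 3 J + 3 g$ ($d{\left(J,g \right)} = 21 + 3 \left(\left(J + g\right) + 21\right) = 21 + 3 \left(21 + J + g\right) = 21 + \left(63 + 3 J + 3 g\right) = 84 + 3 J + 3 g$)
$r = \frac{1}{18}$ ($r = - \frac{\left(-2 + 3\right) \frac{1}{\left(-4\right) 2 + 6}}{9} = - \frac{1 \frac{1}{-8 + 6}}{9} = - \frac{1 \frac{1}{-2}}{9} = - \frac{1 \left(- \frac{1}{2}\right)}{9} = \left(- \frac{1}{9}\right) \left(- \frac{1}{2}\right) = \frac{1}{18} \approx 0.055556$)
$\left(d{\left(3,-3 \right)} + r\right)^{2} = \left(\left(84 + 3 \cdot 3 + 3 \left(-3\right)\right) + \frac{1}{18}\right)^{2} = \left(\left(84 + 9 - 9\right) + \frac{1}{18}\right)^{2} = \left(84 + \frac{1}{18}\right)^{2} = \left(\frac{1513}{18}\right)^{2} = \frac{2289169}{324}$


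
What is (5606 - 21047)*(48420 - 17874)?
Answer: -471660786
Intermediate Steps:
(5606 - 21047)*(48420 - 17874) = -15441*30546 = -471660786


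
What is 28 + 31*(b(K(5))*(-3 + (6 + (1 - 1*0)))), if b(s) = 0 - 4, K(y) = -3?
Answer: -468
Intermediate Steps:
b(s) = -4
28 + 31*(b(K(5))*(-3 + (6 + (1 - 1*0)))) = 28 + 31*(-4*(-3 + (6 + (1 - 1*0)))) = 28 + 31*(-4*(-3 + (6 + (1 + 0)))) = 28 + 31*(-4*(-3 + (6 + 1))) = 28 + 31*(-4*(-3 + 7)) = 28 + 31*(-4*4) = 28 + 31*(-16) = 28 - 496 = -468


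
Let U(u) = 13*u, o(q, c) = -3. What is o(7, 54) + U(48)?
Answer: 621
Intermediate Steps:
o(7, 54) + U(48) = -3 + 13*48 = -3 + 624 = 621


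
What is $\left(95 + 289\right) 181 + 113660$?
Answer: $183164$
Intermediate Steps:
$\left(95 + 289\right) 181 + 113660 = 384 \cdot 181 + 113660 = 69504 + 113660 = 183164$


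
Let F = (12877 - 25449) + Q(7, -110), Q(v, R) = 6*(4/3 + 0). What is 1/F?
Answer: -1/12564 ≈ -7.9592e-5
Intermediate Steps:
Q(v, R) = 8 (Q(v, R) = 6*(4*(1/3) + 0) = 6*(4/3 + 0) = 6*(4/3) = 8)
F = -12564 (F = (12877 - 25449) + 8 = -12572 + 8 = -12564)
1/F = 1/(-12564) = -1/12564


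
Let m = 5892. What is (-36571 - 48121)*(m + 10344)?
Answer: -1375059312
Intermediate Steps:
(-36571 - 48121)*(m + 10344) = (-36571 - 48121)*(5892 + 10344) = -84692*16236 = -1375059312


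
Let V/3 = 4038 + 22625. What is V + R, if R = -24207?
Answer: 55782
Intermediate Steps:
V = 79989 (V = 3*(4038 + 22625) = 3*26663 = 79989)
V + R = 79989 - 24207 = 55782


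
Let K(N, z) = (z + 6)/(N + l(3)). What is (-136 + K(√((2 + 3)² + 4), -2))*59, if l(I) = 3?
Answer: -40297/5 + 59*√29/5 ≈ -7995.9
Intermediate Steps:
K(N, z) = (6 + z)/(3 + N) (K(N, z) = (z + 6)/(N + 3) = (6 + z)/(3 + N))
(-136 + K(√((2 + 3)² + 4), -2))*59 = (-136 + (6 - 2)/(3 + √((2 + 3)² + 4)))*59 = (-136 + 4/(3 + √(5² + 4)))*59 = (-136 + 4/(3 + √(25 + 4)))*59 = (-136 + 4/(3 + √29))*59 = -8024 + 236/(3 + √29)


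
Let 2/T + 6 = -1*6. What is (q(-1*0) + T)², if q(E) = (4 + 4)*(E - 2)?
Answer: 9409/36 ≈ 261.36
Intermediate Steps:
T = -⅙ (T = 2/(-6 - 1*6) = 2/(-6 - 6) = 2/(-12) = 2*(-1/12) = -⅙ ≈ -0.16667)
q(E) = -16 + 8*E (q(E) = 8*(-2 + E) = -16 + 8*E)
(q(-1*0) + T)² = ((-16 + 8*(-1*0)) - ⅙)² = ((-16 + 8*0) - ⅙)² = ((-16 + 0) - ⅙)² = (-16 - ⅙)² = (-97/6)² = 9409/36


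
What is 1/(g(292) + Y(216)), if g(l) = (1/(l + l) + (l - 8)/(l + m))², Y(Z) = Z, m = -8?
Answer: 341056/74010321 ≈ 0.0046082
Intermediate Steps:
g(l) = (1 + 1/(2*l))² (g(l) = (1/(l + l) + (l - 8)/(l - 8))² = (1/(2*l) + (-8 + l)/(-8 + l))² = (1/(2*l) + 1)² = (1 + 1/(2*l))²)
1/(g(292) + Y(216)) = 1/((¼ + 292 + 292²)/292² + 216) = 1/((¼ + 292 + 85264)/85264 + 216) = 1/((1/85264)*(342225/4) + 216) = 1/(342225/341056 + 216) = 1/(74010321/341056) = 341056/74010321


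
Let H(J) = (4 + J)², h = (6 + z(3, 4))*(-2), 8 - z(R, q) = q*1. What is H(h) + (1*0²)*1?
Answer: 256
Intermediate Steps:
z(R, q) = 8 - q
h = -20 (h = (6 + (8 - 1*4))*(-2) = (6 + (8 - 4))*(-2) = (6 + 4)*(-2) = 10*(-2) = -20)
H(h) + (1*0²)*1 = (4 - 20)² + (1*0²)*1 = (-16)² + (1*0)*1 = 256 + 0*1 = 256 + 0 = 256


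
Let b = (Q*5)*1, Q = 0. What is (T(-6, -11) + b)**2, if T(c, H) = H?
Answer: 121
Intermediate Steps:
b = 0 (b = (0*5)*1 = 0*1 = 0)
(T(-6, -11) + b)**2 = (-11 + 0)**2 = (-11)**2 = 121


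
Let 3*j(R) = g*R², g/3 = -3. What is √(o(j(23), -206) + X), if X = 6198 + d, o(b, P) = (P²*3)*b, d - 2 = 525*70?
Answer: I*√201994846 ≈ 14212.0*I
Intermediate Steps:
g = -9 (g = 3*(-3) = -9)
d = 36752 (d = 2 + 525*70 = 2 + 36750 = 36752)
j(R) = -3*R² (j(R) = (-9*R²)/3 = -3*R²)
o(b, P) = 3*b*P² (o(b, P) = (3*P²)*b = 3*b*P²)
X = 42950 (X = 6198 + 36752 = 42950)
√(o(j(23), -206) + X) = √(3*(-3*23²)*(-206)² + 42950) = √(3*(-3*529)*42436 + 42950) = √(3*(-1587)*42436 + 42950) = √(-202037796 + 42950) = √(-201994846) = I*√201994846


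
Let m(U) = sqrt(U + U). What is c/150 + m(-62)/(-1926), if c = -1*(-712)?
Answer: 356/75 - I*sqrt(31)/963 ≈ 4.7467 - 0.0057817*I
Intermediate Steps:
m(U) = sqrt(2)*sqrt(U) (m(U) = sqrt(2*U) = sqrt(2)*sqrt(U))
c = 712
c/150 + m(-62)/(-1926) = 712/150 + (sqrt(2)*sqrt(-62))/(-1926) = 712*(1/150) + (sqrt(2)*(I*sqrt(62)))*(-1/1926) = 356/75 + (2*I*sqrt(31))*(-1/1926) = 356/75 - I*sqrt(31)/963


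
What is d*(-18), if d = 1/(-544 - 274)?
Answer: 9/409 ≈ 0.022005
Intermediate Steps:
d = -1/818 (d = 1/(-818) = -1/818 ≈ -0.0012225)
d*(-18) = -1/818*(-18) = 9/409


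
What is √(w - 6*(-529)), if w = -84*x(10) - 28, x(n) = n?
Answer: √2306 ≈ 48.021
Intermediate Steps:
w = -868 (w = -84*10 - 28 = -840 - 28 = -868)
√(w - 6*(-529)) = √(-868 - 6*(-529)) = √(-868 + 3174) = √2306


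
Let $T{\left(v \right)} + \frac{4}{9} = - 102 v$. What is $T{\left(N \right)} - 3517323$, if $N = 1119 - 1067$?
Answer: $- \frac{31703647}{9} \approx -3.5226 \cdot 10^{6}$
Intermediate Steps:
$N = 52$
$T{\left(v \right)} = - \frac{4}{9} - 102 v$
$T{\left(N \right)} - 3517323 = \left(- \frac{4}{9} - 5304\right) - 3517323 = - \frac{47740}{9} - 3517323 = - \frac{31703647}{9}$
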